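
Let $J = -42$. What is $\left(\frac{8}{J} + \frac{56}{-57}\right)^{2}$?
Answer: $\frac{24336}{17689} \approx 1.3758$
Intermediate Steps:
$\left(\frac{8}{J} + \frac{56}{-57}\right)^{2} = \left(\frac{8}{-42} + \frac{56}{-57}\right)^{2} = \left(8 \left(- \frac{1}{42}\right) + 56 \left(- \frac{1}{57}\right)\right)^{2} = \left(- \frac{4}{21} - \frac{56}{57}\right)^{2} = \left(- \frac{156}{133}\right)^{2} = \frac{24336}{17689}$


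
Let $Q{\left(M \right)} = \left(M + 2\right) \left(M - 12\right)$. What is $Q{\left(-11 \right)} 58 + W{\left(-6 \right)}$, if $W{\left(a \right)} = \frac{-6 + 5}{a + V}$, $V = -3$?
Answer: $\frac{108055}{9} \approx 12006.0$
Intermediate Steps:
$W{\left(a \right)} = - \frac{1}{-3 + a}$ ($W{\left(a \right)} = \frac{-6 + 5}{a - 3} = - \frac{1}{-3 + a}$)
$Q{\left(M \right)} = \left(-12 + M\right) \left(2 + M\right)$ ($Q{\left(M \right)} = \left(2 + M\right) \left(-12 + M\right) = \left(-12 + M\right) \left(2 + M\right)$)
$Q{\left(-11 \right)} 58 + W{\left(-6 \right)} = \left(-24 + \left(-11\right)^{2} - -110\right) 58 - \frac{1}{-3 - 6} = \left(-24 + 121 + 110\right) 58 - \frac{1}{-9} = 207 \cdot 58 - - \frac{1}{9} = 12006 + \frac{1}{9} = \frac{108055}{9}$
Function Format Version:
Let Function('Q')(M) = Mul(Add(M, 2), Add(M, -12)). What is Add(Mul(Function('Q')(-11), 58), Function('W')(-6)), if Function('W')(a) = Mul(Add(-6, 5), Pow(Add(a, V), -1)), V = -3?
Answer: Rational(108055, 9) ≈ 12006.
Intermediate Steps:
Function('W')(a) = Mul(-1, Pow(Add(-3, a), -1)) (Function('W')(a) = Mul(Add(-6, 5), Pow(Add(a, -3), -1)) = Mul(-1, Pow(Add(-3, a), -1)))
Function('Q')(M) = Mul(Add(-12, M), Add(2, M)) (Function('Q')(M) = Mul(Add(2, M), Add(-12, M)) = Mul(Add(-12, M), Add(2, M)))
Add(Mul(Function('Q')(-11), 58), Function('W')(-6)) = Add(Mul(Add(-24, Pow(-11, 2), Mul(-10, -11)), 58), Mul(-1, Pow(Add(-3, -6), -1))) = Add(Mul(Add(-24, 121, 110), 58), Mul(-1, Pow(-9, -1))) = Add(Mul(207, 58), Mul(-1, Rational(-1, 9))) = Add(12006, Rational(1, 9)) = Rational(108055, 9)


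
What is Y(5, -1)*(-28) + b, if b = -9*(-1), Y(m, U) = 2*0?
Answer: 9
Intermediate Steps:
Y(m, U) = 0
b = 9
Y(5, -1)*(-28) + b = 0*(-28) + 9 = 0 + 9 = 9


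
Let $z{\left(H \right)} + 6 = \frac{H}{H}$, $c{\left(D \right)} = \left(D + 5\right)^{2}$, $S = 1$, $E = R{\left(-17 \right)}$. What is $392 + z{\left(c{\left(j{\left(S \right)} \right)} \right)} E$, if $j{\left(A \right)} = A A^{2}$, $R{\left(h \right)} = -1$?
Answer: $397$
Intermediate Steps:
$E = -1$
$j{\left(A \right)} = A^{3}$
$c{\left(D \right)} = \left(5 + D\right)^{2}$
$z{\left(H \right)} = -5$ ($z{\left(H \right)} = -6 + \frac{H}{H} = -6 + 1 = -5$)
$392 + z{\left(c{\left(j{\left(S \right)} \right)} \right)} E = 392 - -5 = 392 + 5 = 397$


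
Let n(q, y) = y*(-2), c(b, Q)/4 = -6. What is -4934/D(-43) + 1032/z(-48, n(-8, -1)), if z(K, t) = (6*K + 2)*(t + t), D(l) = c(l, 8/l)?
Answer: 351233/1716 ≈ 204.68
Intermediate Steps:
c(b, Q) = -24 (c(b, Q) = 4*(-6) = -24)
n(q, y) = -2*y
D(l) = -24
z(K, t) = 2*t*(2 + 6*K) (z(K, t) = (2 + 6*K)*(2*t) = 2*t*(2 + 6*K))
-4934/D(-43) + 1032/z(-48, n(-8, -1)) = -4934/(-24) + 1032/((4*(-2*(-1))*(1 + 3*(-48)))) = -4934*(-1/24) + 1032/((4*2*(1 - 144))) = 2467/12 + 1032/((4*2*(-143))) = 2467/12 + 1032/(-1144) = 2467/12 + 1032*(-1/1144) = 2467/12 - 129/143 = 351233/1716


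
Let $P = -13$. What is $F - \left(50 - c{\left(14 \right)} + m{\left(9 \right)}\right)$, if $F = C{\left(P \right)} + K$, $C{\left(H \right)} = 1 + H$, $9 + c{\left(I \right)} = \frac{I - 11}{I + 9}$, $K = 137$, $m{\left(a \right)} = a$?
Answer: $\frac{1314}{23} \approx 57.13$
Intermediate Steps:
$c{\left(I \right)} = -9 + \frac{-11 + I}{9 + I}$ ($c{\left(I \right)} = -9 + \frac{I - 11}{I + 9} = -9 + \frac{-11 + I}{9 + I}$)
$F = 125$ ($F = \left(1 - 13\right) + 137 = -12 + 137 = 125$)
$F - \left(50 - c{\left(14 \right)} + m{\left(9 \right)}\right) = 125 + \left(\frac{4 \left(-23 - 28\right)}{9 + 14} - \left(50 + 9\right)\right) = 125 - \left(59 - \frac{4 \left(-23 - 28\right)}{23}\right) = 125 - \left(59 - - \frac{204}{23}\right) = 125 - \frac{1561}{23} = \frac{1314}{23}$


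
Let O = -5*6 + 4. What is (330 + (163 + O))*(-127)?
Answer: -59309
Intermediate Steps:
O = -26 (O = -30 + 4 = -26)
(330 + (163 + O))*(-127) = (330 + (163 - 26))*(-127) = (330 + 137)*(-127) = 467*(-127) = -59309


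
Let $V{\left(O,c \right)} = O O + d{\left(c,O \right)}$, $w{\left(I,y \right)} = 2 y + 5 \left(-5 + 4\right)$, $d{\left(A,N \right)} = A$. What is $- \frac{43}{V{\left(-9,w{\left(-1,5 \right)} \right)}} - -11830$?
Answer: $\frac{23659}{2} \approx 11830.0$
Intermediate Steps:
$w{\left(I,y \right)} = -5 + 2 y$ ($w{\left(I,y \right)} = 2 y + 5 \left(-1\right) = 2 y - 5 = -5 + 2 y$)
$V{\left(O,c \right)} = c + O^{2}$ ($V{\left(O,c \right)} = O O + c = O^{2} + c = c + O^{2}$)
$- \frac{43}{V{\left(-9,w{\left(-1,5 \right)} \right)}} - -11830 = - \frac{43}{\left(-5 + 2 \cdot 5\right) + \left(-9\right)^{2}} - -11830 = - \frac{43}{\left(-5 + 10\right) + 81} + 11830 = - \frac{43}{5 + 81} + 11830 = - \frac{43}{86} + 11830 = \left(-43\right) \frac{1}{86} + 11830 = - \frac{1}{2} + 11830 = \frac{23659}{2}$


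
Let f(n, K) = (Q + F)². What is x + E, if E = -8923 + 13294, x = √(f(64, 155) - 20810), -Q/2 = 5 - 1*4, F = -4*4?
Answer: 4371 + I*√20486 ≈ 4371.0 + 143.13*I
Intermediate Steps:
F = -16
Q = -2 (Q = -2*(5 - 1*4) = -2*(5 - 4) = -2*1 = -2)
f(n, K) = 324 (f(n, K) = (-2 - 16)² = (-18)² = 324)
x = I*√20486 (x = √(324 - 20810) = √(-20486) = I*√20486 ≈ 143.13*I)
E = 4371
x + E = I*√20486 + 4371 = 4371 + I*√20486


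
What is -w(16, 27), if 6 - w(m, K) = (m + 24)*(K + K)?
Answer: 2154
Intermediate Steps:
w(m, K) = 6 - 2*K*(24 + m) (w(m, K) = 6 - (m + 24)*(K + K) = 6 - (24 + m)*2*K = 6 - 2*K*(24 + m))
-w(16, 27) = -(6 - 48*27 - 2*27*16) = -(6 - 1296 - 864) = -1*(-2154) = 2154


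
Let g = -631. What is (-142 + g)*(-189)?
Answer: 146097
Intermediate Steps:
(-142 + g)*(-189) = (-142 - 631)*(-189) = -773*(-189) = 146097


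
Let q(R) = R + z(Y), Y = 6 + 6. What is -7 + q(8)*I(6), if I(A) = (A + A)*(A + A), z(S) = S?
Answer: 2873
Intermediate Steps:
Y = 12
I(A) = 4*A² (I(A) = (2*A)*(2*A) = 4*A²)
q(R) = 12 + R (q(R) = R + 12 = 12 + R)
-7 + q(8)*I(6) = -7 + (12 + 8)*(4*6²) = -7 + 20*(4*36) = -7 + 20*144 = -7 + 2880 = 2873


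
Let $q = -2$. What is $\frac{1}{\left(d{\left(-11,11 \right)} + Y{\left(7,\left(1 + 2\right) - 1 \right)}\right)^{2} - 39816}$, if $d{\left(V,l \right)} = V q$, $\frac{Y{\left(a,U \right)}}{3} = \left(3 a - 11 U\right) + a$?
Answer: $- \frac{1}{38216} \approx -2.6167 \cdot 10^{-5}$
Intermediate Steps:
$Y{\left(a,U \right)} = - 33 U + 12 a$ ($Y{\left(a,U \right)} = 3 \left(\left(3 a - 11 U\right) + a\right) = 3 \left(\left(- 11 U + 3 a\right) + a\right) = 3 \left(- 11 U + 4 a\right) = - 33 U + 12 a$)
$d{\left(V,l \right)} = - 2 V$ ($d{\left(V,l \right)} = V \left(-2\right) = - 2 V$)
$\frac{1}{\left(d{\left(-11,11 \right)} + Y{\left(7,\left(1 + 2\right) - 1 \right)}\right)^{2} - 39816} = \frac{1}{\left(\left(-2\right) \left(-11\right) + \left(- 33 \left(\left(1 + 2\right) - 1\right) + 12 \cdot 7\right)\right)^{2} - 39816} = \frac{1}{\left(22 + \left(- 33 \left(3 - 1\right) + 84\right)\right)^{2} - 39816} = \frac{1}{\left(22 + \left(\left(-33\right) 2 + 84\right)\right)^{2} - 39816} = \frac{1}{\left(22 + \left(-66 + 84\right)\right)^{2} - 39816} = \frac{1}{\left(22 + 18\right)^{2} - 39816} = \frac{1}{40^{2} - 39816} = \frac{1}{1600 - 39816} = \frac{1}{-38216} = - \frac{1}{38216}$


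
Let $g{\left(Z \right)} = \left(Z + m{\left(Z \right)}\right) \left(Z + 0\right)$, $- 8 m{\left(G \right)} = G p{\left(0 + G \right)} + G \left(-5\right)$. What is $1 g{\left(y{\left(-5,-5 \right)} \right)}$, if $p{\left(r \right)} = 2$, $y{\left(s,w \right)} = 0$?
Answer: $0$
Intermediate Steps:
$m{\left(G \right)} = \frac{3 G}{8}$ ($m{\left(G \right)} = - \frac{G 2 + G \left(-5\right)}{8} = - \frac{2 G - 5 G}{8} = - \frac{\left(-3\right) G}{8} = \frac{3 G}{8}$)
$g{\left(Z \right)} = \frac{11 Z^{2}}{8}$ ($g{\left(Z \right)} = \left(Z + \frac{3 Z}{8}\right) \left(Z + 0\right) = \frac{11 Z}{8} Z = \frac{11 Z^{2}}{8}$)
$1 g{\left(y{\left(-5,-5 \right)} \right)} = 1 \frac{11 \cdot 0^{2}}{8} = 1 \cdot \frac{11}{8} \cdot 0 = 1 \cdot 0 = 0$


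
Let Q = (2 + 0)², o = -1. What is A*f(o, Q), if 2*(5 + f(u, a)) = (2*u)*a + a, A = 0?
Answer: 0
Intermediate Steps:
Q = 4 (Q = 2² = 4)
f(u, a) = -5 + a/2 + a*u (f(u, a) = -5 + ((2*u)*a + a)/2 = -5 + (2*a*u + a)/2 = -5 + (a + 2*a*u)/2 = -5 + (a/2 + a*u) = -5 + a/2 + a*u)
A*f(o, Q) = 0*(-5 + (½)*4 + 4*(-1)) = 0*(-5 + 2 - 4) = 0*(-7) = 0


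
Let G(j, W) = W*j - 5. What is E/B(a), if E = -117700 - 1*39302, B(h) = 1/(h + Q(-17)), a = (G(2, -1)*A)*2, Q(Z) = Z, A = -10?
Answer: -19311246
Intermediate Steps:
G(j, W) = -5 + W*j
a = 140 (a = ((-5 - 1*2)*(-10))*2 = ((-5 - 2)*(-10))*2 = -7*(-10)*2 = 70*2 = 140)
B(h) = 1/(-17 + h) (B(h) = 1/(h - 17) = 1/(-17 + h))
E = -157002 (E = -117700 - 39302 = -157002)
E/B(a) = -157002/(1/(-17 + 140)) = -157002/(1/123) = -157002/1/123 = -157002*123 = -19311246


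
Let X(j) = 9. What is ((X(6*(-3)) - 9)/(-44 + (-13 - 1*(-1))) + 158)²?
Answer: 24964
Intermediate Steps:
((X(6*(-3)) - 9)/(-44 + (-13 - 1*(-1))) + 158)² = ((9 - 9)/(-44 + (-13 - 1*(-1))) + 158)² = (0/(-44 + (-13 + 1)) + 158)² = (0/(-44 - 12) + 158)² = (0/(-56) + 158)² = (0*(-1/56) + 158)² = (0 + 158)² = 158² = 24964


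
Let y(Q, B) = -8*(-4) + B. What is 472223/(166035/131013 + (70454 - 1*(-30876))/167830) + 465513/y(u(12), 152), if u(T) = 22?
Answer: 32161002253231245/126166350776 ≈ 2.5491e+5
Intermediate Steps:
y(Q, B) = 32 + B
472223/(166035/131013 + (70454 - 1*(-30876))/167830) + 465513/y(u(12), 152) = 472223/(166035/131013 + (70454 - 1*(-30876))/167830) + 465513/(32 + 152) = 472223/(166035*(1/131013) + (70454 + 30876)*(1/167830)) + 465513/184 = 472223/(55345/43671 + 101330*(1/167830)) + 465513*(1/184) = 472223/(55345/43671 + 10133/16783) + 465513/184 = 472223/(1371373378/732930393) + 465513/184 = 472223*(732930393/1371373378) + 465513/184 = 346106588973639/1371373378 + 465513/184 = 32161002253231245/126166350776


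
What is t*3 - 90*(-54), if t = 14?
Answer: 4902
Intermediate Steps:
t*3 - 90*(-54) = 14*3 - 90*(-54) = 42 + 4860 = 4902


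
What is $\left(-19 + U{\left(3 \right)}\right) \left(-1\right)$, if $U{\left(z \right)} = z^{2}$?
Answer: $10$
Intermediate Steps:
$\left(-19 + U{\left(3 \right)}\right) \left(-1\right) = \left(-19 + 3^{2}\right) \left(-1\right) = \left(-19 + 9\right) \left(-1\right) = \left(-10\right) \left(-1\right) = 10$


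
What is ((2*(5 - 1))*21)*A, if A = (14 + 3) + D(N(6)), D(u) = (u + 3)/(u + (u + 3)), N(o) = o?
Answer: 14784/5 ≈ 2956.8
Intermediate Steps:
D(u) = (3 + u)/(3 + 2*u) (D(u) = (3 + u)/(u + (3 + u)) = (3 + u)/(3 + 2*u))
A = 88/5 (A = (14 + 3) + (3 + 6)/(3 + 2*6) = 17 + 9/(3 + 12) = 17 + 9/15 = 17 + (1/15)*9 = 17 + ⅗ = 88/5 ≈ 17.600)
((2*(5 - 1))*21)*A = ((2*(5 - 1))*21)*(88/5) = ((2*4)*21)*(88/5) = (8*21)*(88/5) = 168*(88/5) = 14784/5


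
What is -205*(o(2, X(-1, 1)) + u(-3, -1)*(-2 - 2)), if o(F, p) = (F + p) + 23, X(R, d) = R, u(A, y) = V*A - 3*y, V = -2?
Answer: 2460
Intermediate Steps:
u(A, y) = -3*y - 2*A (u(A, y) = -2*A - 3*y = -3*y - 2*A)
o(F, p) = 23 + F + p
-205*(o(2, X(-1, 1)) + u(-3, -1)*(-2 - 2)) = -205*((23 + 2 - 1) + (-3*(-1) - 2*(-3))*(-2 - 2)) = -205*(24 + (3 + 6)*(-4)) = -205*(24 + 9*(-4)) = -205*(24 - 36) = -205*(-12) = 2460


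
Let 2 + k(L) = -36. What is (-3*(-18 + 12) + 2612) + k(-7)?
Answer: 2592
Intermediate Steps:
k(L) = -38 (k(L) = -2 - 36 = -38)
(-3*(-18 + 12) + 2612) + k(-7) = (-3*(-18 + 12) + 2612) - 38 = (-3*(-6) + 2612) - 38 = (18 + 2612) - 38 = 2630 - 38 = 2592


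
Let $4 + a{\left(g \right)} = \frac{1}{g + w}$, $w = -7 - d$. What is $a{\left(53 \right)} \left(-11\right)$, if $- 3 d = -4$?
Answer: $\frac{5863}{134} \approx 43.754$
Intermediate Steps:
$d = \frac{4}{3}$ ($d = \left(- \frac{1}{3}\right) \left(-4\right) = \frac{4}{3} \approx 1.3333$)
$w = - \frac{25}{3}$ ($w = -7 - \frac{4}{3} = - \frac{25}{3} \approx -8.3333$)
$a{\left(g \right)} = -4 + \frac{1}{- \frac{25}{3} + g}$ ($a{\left(g \right)} = -4 + \frac{1}{g - \frac{25}{3}} = -4 + \frac{1}{- \frac{25}{3} + g}$)
$a{\left(53 \right)} \left(-11\right) = \frac{103 - 636}{-25 + 3 \cdot 53} \left(-11\right) = \frac{103 - 636}{-25 + 159} \left(-11\right) = \frac{1}{134} \left(-533\right) \left(-11\right) = \left(- \frac{533}{134}\right) \left(-11\right) = \frac{5863}{134}$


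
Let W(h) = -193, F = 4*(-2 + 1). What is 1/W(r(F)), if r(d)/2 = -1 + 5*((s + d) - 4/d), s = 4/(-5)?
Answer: -1/193 ≈ -0.0051813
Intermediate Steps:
s = -⅘ (s = -⅕*4 = -⅘ ≈ -0.80000)
F = -4 (F = 4*(-1) = -4)
r(d) = -10 - 40/d + 10*d (r(d) = 2*(-1 + 5*((-⅘ + d) - 4/d)) = 2*(-1 + 5*(-⅘ + d - 4/d)) = 2*(-1 + (-4 - 20/d + 5*d)) = 2*(-5 - 20/d + 5*d) = -10 - 40/d + 10*d)
1/W(r(F)) = 1/(-193) = -1/193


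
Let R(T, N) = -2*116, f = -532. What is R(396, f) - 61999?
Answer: -62231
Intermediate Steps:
R(T, N) = -232
R(396, f) - 61999 = -232 - 61999 = -62231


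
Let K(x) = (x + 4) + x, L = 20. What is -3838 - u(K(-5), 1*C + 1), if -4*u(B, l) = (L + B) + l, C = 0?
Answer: -15337/4 ≈ -3834.3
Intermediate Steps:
K(x) = 4 + 2*x (K(x) = (4 + x) + x = 4 + 2*x)
u(B, l) = -5 - B/4 - l/4 (u(B, l) = -((20 + B) + l)/4 = -(20 + B + l)/4 = -5 - B/4 - l/4)
-3838 - u(K(-5), 1*C + 1) = -3838 - (-5 - (4 + 2*(-5))/4 - (1*0 + 1)/4) = -3838 - (-5 - (4 - 10)/4 - (0 + 1)/4) = -3838 - (-5 - 1/4*(-6) - 1/4*1) = -3838 - (-5 + 3/2 - 1/4) = -3838 - 1*(-15/4) = -3838 + 15/4 = -15337/4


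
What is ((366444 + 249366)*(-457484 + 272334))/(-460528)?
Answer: 28504305375/115132 ≈ 2.4758e+5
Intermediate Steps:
((366444 + 249366)*(-457484 + 272334))/(-460528) = (615810*(-185150))*(-1/460528) = -114017221500*(-1/460528) = 28504305375/115132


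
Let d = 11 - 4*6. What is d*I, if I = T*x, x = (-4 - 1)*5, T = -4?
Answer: -1300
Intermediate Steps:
x = -25 (x = -5*5 = -25)
I = 100 (I = -4*(-25) = 100)
d = -13 (d = 11 - 24 = -13)
d*I = -13*100 = -1300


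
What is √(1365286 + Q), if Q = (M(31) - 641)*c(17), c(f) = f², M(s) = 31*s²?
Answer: 2*√2447409 ≈ 3128.8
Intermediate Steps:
Q = 8424350 (Q = (31*31² - 641)*17² = (31*961 - 641)*289 = (29791 - 641)*289 = 29150*289 = 8424350)
√(1365286 + Q) = √(1365286 + 8424350) = √9789636 = 2*√2447409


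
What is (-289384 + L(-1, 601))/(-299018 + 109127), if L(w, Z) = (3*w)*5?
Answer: 289399/189891 ≈ 1.5240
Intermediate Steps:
L(w, Z) = 15*w
(-289384 + L(-1, 601))/(-299018 + 109127) = (-289384 + 15*(-1))/(-299018 + 109127) = (-289384 - 15)/(-189891) = -289399*(-1/189891) = 289399/189891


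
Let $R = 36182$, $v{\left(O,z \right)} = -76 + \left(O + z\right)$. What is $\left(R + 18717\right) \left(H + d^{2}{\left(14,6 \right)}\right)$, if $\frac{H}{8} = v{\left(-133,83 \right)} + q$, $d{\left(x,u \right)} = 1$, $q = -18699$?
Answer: $-8267734501$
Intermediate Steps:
$v{\left(O,z \right)} = -76 + O + z$
$H = -150600$ ($H = 8 \left(\left(-76 - 133 + 83\right) - 18699\right) = 8 \left(-126 - 18699\right) = 8 \left(-18825\right) = -150600$)
$\left(R + 18717\right) \left(H + d^{2}{\left(14,6 \right)}\right) = \left(36182 + 18717\right) \left(-150600 + 1^{2}\right) = 54899 \left(-150600 + 1\right) = 54899 \left(-150599\right) = -8267734501$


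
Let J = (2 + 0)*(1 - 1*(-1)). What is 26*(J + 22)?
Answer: 676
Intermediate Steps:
J = 4 (J = 2*(1 + 1) = 2*2 = 4)
26*(J + 22) = 26*(4 + 22) = 26*26 = 676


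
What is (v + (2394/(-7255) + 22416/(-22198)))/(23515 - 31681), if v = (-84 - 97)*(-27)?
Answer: -131136404423/219184272890 ≈ -0.59829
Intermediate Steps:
v = 4887 (v = -181*(-27) = 4887)
(v + (2394/(-7255) + 22416/(-22198)))/(23515 - 31681) = (4887 + (2394/(-7255) + 22416/(-22198)))/(23515 - 31681) = (4887 + (2394*(-1/7255) + 22416*(-1/22198)))/(-8166) = (4887 + (-2394/7255 - 11208/11099))*(-1/8166) = (4887 - 107885046/80523245)*(-1/8166) = (393409213269/80523245)*(-1/8166) = -131136404423/219184272890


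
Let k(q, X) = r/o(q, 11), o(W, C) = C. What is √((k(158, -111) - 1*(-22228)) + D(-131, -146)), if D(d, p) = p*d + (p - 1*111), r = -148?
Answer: √4971109/11 ≈ 202.69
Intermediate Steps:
k(q, X) = -148/11
D(d, p) = -111 + p + d*p (D(d, p) = d*p + (p - 111) = d*p + (-111 + p) = -111 + p + d*p)
√((k(158, -111) - 1*(-22228)) + D(-131, -146)) = √((-148/11 - 1*(-22228)) + (-111 - 146 - 131*(-146))) = √((-148/11 + 22228) + (-111 - 146 + 19126)) = √(244360/11 + 18869) = √(451919/11) = √4971109/11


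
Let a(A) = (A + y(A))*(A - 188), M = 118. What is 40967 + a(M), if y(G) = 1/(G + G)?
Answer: 3859391/118 ≈ 32707.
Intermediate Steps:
y(G) = 1/(2*G)
a(A) = (-188 + A)*(A + 1/(2*A)) (a(A) = (A + 1/(2*A))*(A - 188) = (A + 1/(2*A))*(-188 + A) = (-188 + A)*(A + 1/(2*A)))
40967 + a(M) = 40967 + (½ + 118² - 188*118 - 94/118) = 40967 + (½ + 13924 - 22184 - 94*1/118) = 40967 + (½ + 13924 - 22184 - 47/59) = 40967 - 974715/118 = 3859391/118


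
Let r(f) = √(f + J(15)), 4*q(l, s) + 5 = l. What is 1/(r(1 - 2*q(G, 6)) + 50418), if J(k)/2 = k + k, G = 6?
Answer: 100836/5083949327 - 11*√2/5083949327 ≈ 1.9831e-5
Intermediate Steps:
q(l, s) = -5/4 + l/4
J(k) = 4*k (J(k) = 2*(k + k) = 2*(2*k) = 4*k)
r(f) = √(60 + f) (r(f) = √(f + 4*15) = √(f + 60) = √(60 + f))
1/(r(1 - 2*q(G, 6)) + 50418) = 1/(√(60 + (1 - 2*(-5/4 + (¼)*6))) + 50418) = 1/(√(60 + (1 - 2*(-5/4 + 3/2))) + 50418) = 1/(√(60 + (1 - 2*¼)) + 50418) = 1/(√(60 + (1 - ½)) + 50418) = 1/(√(60 + ½) + 50418) = 1/(√(121/2) + 50418) = 1/(11*√2/2 + 50418) = 1/(50418 + 11*√2/2)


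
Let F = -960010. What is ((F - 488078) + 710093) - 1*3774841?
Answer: -4512836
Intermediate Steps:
((F - 488078) + 710093) - 1*3774841 = ((-960010 - 488078) + 710093) - 1*3774841 = (-1448088 + 710093) - 3774841 = -737995 - 3774841 = -4512836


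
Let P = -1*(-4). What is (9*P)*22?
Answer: 792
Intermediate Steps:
P = 4
(9*P)*22 = (9*4)*22 = 36*22 = 792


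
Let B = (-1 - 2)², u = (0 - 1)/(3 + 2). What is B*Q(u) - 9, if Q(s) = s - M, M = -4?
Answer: 126/5 ≈ 25.200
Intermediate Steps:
u = -⅕ (u = -1/5 = -1*⅕ = -⅕ ≈ -0.20000)
B = 9 (B = (-3)² = 9)
Q(s) = 4 + s (Q(s) = s - 1*(-4) = s + 4 = 4 + s)
B*Q(u) - 9 = 9*(4 - ⅕) - 9 = 9*(19/5) - 9 = 171/5 - 9 = 126/5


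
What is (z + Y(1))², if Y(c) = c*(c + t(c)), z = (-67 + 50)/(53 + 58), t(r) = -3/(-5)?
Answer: 644809/308025 ≈ 2.0934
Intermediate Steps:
t(r) = ⅗ (t(r) = -3*(-⅕) = ⅗)
z = -17/111 ≈ -0.15315
Y(c) = c*(⅗ + c) (Y(c) = c*(c + ⅗) = c*(⅗ + c))
(z + Y(1))² = (-17/111 + (⅕)*1*(3 + 5*1))² = (-17/111 + (⅕)*1*(3 + 5))² = (-17/111 + (⅕)*1*8)² = (-17/111 + 8/5)² = (803/555)² = 644809/308025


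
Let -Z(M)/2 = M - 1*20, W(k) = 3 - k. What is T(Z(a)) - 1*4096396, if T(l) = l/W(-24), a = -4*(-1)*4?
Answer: -110602684/27 ≈ -4.0964e+6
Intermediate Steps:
a = 16 (a = 4*4 = 16)
Z(M) = 40 - 2*M (Z(M) = -2*(M - 1*20) = -2*(M - 20) = -2*(-20 + M) = 40 - 2*M)
T(l) = l/27 (T(l) = l/(3 - 1*(-24)) = l/(3 + 24) = l/27)
T(Z(a)) - 1*4096396 = (40 - 2*16)/27 - 1*4096396 = (40 - 32)/27 - 4096396 = (1/27)*8 - 4096396 = 8/27 - 4096396 = -110602684/27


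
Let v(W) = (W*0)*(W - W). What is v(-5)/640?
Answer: 0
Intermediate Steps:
v(W) = 0 (v(W) = 0*0 = 0)
v(-5)/640 = 0/640 = 0*(1/640) = 0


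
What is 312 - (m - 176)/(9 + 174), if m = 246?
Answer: 57026/183 ≈ 311.62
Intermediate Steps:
312 - (m - 176)/(9 + 174) = 312 - (246 - 176)/(9 + 174) = 312 - 70/183 = 57026/183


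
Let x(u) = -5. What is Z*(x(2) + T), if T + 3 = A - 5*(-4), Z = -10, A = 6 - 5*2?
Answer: -80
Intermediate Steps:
A = -4 (A = 6 - 10 = -4)
T = 13 (T = -3 + (-4 - 5*(-4)) = -3 + (-4 + 20) = -3 + 16 = 13)
Z*(x(2) + T) = -10*(-5 + 13) = -10*8 = -80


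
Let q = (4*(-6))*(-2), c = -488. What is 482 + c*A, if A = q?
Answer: -22942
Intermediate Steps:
q = 48 (q = -24*(-2) = 48)
A = 48
482 + c*A = 482 - 488*48 = 482 - 23424 = -22942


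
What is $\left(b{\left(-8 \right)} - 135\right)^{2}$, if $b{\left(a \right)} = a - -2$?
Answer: $19881$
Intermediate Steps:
$b{\left(a \right)} = 2 + a$ ($b{\left(a \right)} = a + 2 = 2 + a$)
$\left(b{\left(-8 \right)} - 135\right)^{2} = \left(\left(2 - 8\right) - 135\right)^{2} = \left(-6 - 135\right)^{2} = \left(-141\right)^{2} = 19881$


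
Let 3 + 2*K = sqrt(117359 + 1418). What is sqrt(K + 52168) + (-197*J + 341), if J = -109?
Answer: 21814 + sqrt(208666 + 2*sqrt(118777))/2 ≈ 22043.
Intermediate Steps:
K = -3/2 + sqrt(118777)/2 (K = -3/2 + sqrt(117359 + 1418)/2 = -3/2 + sqrt(118777)/2 ≈ 170.82)
sqrt(K + 52168) + (-197*J + 341) = sqrt((-3/2 + sqrt(118777)/2) + 52168) + (-197*(-109) + 341) = sqrt(104333/2 + sqrt(118777)/2) + (21473 + 341) = sqrt(104333/2 + sqrt(118777)/2) + 21814 = 21814 + sqrt(104333/2 + sqrt(118777)/2)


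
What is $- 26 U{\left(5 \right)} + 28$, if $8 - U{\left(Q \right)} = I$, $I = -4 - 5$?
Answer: $-414$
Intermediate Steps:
$I = -9$ ($I = -4 - 5 = -9$)
$U{\left(Q \right)} = 17$ ($U{\left(Q \right)} = 8 - -9 = 8 + 9 = 17$)
$- 26 U{\left(5 \right)} + 28 = \left(-26\right) 17 + 28 = -442 + 28 = -414$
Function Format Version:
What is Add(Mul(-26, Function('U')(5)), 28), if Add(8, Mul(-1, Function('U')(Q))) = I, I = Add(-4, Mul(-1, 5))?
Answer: -414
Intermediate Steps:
I = -9 (I = Add(-4, -5) = -9)
Function('U')(Q) = 17 (Function('U')(Q) = Add(8, Mul(-1, -9)) = Add(8, 9) = 17)
Add(Mul(-26, Function('U')(5)), 28) = Add(Mul(-26, 17), 28) = Add(-442, 28) = -414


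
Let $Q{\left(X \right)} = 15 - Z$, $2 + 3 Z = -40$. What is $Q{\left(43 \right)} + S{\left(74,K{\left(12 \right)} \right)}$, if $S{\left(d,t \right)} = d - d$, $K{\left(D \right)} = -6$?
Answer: $29$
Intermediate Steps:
$Z = -14$ ($Z = - \frac{2}{3} + \frac{1}{3} \left(-40\right) = - \frac{2}{3} - \frac{40}{3} = -14$)
$Q{\left(X \right)} = 29$ ($Q{\left(X \right)} = 15 - -14 = 15 + 14 = 29$)
$S{\left(d,t \right)} = 0$
$Q{\left(43 \right)} + S{\left(74,K{\left(12 \right)} \right)} = 29 + 0 = 29$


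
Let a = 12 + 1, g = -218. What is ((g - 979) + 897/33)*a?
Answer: -167284/11 ≈ -15208.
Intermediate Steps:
a = 13
((g - 979) + 897/33)*a = ((-218 - 979) + 897/33)*13 = (-1197 + 897*(1/33))*13 = (-1197 + 299/11)*13 = -12868/11*13 = -167284/11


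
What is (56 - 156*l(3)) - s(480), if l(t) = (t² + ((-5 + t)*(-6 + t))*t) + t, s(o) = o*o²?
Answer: -110596624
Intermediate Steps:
s(o) = o³
l(t) = t + t² + t*(-6 + t)*(-5 + t) (l(t) = (t² + ((-6 + t)*(-5 + t))*t) + t = (t² + t*(-6 + t)*(-5 + t)) + t = t + t² + t*(-6 + t)*(-5 + t))
(56 - 156*l(3)) - s(480) = (56 - 468*(31 + 3² - 10*3)) - 1*480³ = (56 - 468*(31 + 9 - 30)) - 1*110592000 = (56 - 468*10) - 110592000 = (56 - 156*30) - 110592000 = (56 - 4680) - 110592000 = -4624 - 110592000 = -110596624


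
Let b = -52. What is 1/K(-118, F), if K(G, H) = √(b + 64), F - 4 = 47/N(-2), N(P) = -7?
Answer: √3/6 ≈ 0.28868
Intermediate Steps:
F = -19/7 (F = 4 + 47/(-7) = 4 + 47*(-⅐) = 4 - 47/7 = -19/7 ≈ -2.7143)
K(G, H) = 2*√3 (K(G, H) = √(-52 + 64) = √12 = 2*√3)
1/K(-118, F) = 1/(2*√3) = √3/6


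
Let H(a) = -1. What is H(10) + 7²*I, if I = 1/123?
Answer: -74/123 ≈ -0.60163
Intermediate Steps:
I = 1/123 ≈ 0.0081301
H(10) + 7²*I = -1 + 7²*(1/123) = -1 + 49*(1/123) = -1 + 49/123 = -74/123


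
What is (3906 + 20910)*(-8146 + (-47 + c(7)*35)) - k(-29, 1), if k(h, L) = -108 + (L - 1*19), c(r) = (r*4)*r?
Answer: -33079602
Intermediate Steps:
c(r) = 4*r² (c(r) = (4*r)*r = 4*r²)
k(h, L) = -127 + L (k(h, L) = -108 + (L - 19) = -108 + (-19 + L) = -127 + L)
(3906 + 20910)*(-8146 + (-47 + c(7)*35)) - k(-29, 1) = (3906 + 20910)*(-8146 + (-47 + (4*7²)*35)) - (-127 + 1) = 24816*(-8146 + (-47 + (4*49)*35)) - 1*(-126) = 24816*(-8146 + (-47 + 196*35)) + 126 = 24816*(-8146 + (-47 + 6860)) + 126 = 24816*(-8146 + 6813) + 126 = 24816*(-1333) + 126 = -33079728 + 126 = -33079602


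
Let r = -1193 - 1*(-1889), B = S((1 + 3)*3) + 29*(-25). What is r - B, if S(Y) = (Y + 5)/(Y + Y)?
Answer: 34087/24 ≈ 1420.3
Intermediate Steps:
S(Y) = (5 + Y)/(2*Y) (S(Y) = (5 + Y)/((2*Y)) = (5 + Y)*(1/(2*Y)) = (5 + Y)/(2*Y))
B = -17383/24 (B = (5 + (1 + 3)*3)/(2*(((1 + 3)*3))) + 29*(-25) = (5 + 4*3)/(2*((4*3))) - 725 = (1/2)*(5 + 12)/12 - 725 = (1/2)*(1/12)*17 - 725 = 17/24 - 725 = -17383/24 ≈ -724.29)
r = 696 (r = -1193 + 1889 = 696)
r - B = 696 - 1*(-17383/24) = 696 + 17383/24 = 34087/24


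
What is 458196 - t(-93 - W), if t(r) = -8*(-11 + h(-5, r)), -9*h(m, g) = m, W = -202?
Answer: 4123012/9 ≈ 4.5811e+5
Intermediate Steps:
h(m, g) = -m/9
t(r) = 752/9 (t(r) = -8*(-11 - ⅑*(-5)) = -8*(-11 + 5/9) = -8*(-94/9) = 752/9)
458196 - t(-93 - W) = 458196 - 1*752/9 = 458196 - 752/9 = 4123012/9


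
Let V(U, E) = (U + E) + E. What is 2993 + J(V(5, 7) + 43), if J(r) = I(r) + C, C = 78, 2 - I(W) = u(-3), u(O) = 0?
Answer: 3073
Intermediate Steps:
I(W) = 2 (I(W) = 2 - 1*0 = 2 + 0 = 2)
V(U, E) = U + 2*E (V(U, E) = (E + U) + E = U + 2*E)
J(r) = 80 (J(r) = 2 + 78 = 80)
2993 + J(V(5, 7) + 43) = 2993 + 80 = 3073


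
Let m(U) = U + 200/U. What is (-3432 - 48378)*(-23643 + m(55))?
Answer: 1221905880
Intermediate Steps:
(-3432 - 48378)*(-23643 + m(55)) = (-3432 - 48378)*(-23643 + (55 + 200/55)) = -51810*(-23643 + (55 + 200*(1/55))) = -51810*(-23643 + (55 + 40/11)) = -51810*(-23643 + 645/11) = -51810*(-259428/11) = 1221905880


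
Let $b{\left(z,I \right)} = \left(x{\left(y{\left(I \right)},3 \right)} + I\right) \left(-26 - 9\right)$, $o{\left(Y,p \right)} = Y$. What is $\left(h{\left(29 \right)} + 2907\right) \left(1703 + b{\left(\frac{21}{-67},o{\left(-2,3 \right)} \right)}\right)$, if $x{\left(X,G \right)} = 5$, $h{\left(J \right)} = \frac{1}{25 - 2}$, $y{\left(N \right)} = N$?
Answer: $\frac{106845476}{23} \approx 4.6455 \cdot 10^{6}$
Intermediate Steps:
$h{\left(J \right)} = \frac{1}{23}$
$b{\left(z,I \right)} = -175 - 35 I$ ($b{\left(z,I \right)} = \left(5 + I\right) \left(-26 - 9\right) = \left(5 + I\right) \left(-35\right) = -175 - 35 I$)
$\left(h{\left(29 \right)} + 2907\right) \left(1703 + b{\left(\frac{21}{-67},o{\left(-2,3 \right)} \right)}\right) = \left(\frac{1}{23} + 2907\right) \left(1703 - 105\right) = \frac{66862 \left(1703 + \left(-175 + 70\right)\right)}{23} = \frac{66862 \left(1703 - 105\right)}{23} = \frac{66862}{23} \cdot 1598 = \frac{106845476}{23}$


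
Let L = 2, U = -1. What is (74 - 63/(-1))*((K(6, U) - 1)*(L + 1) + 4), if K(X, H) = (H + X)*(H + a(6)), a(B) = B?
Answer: 10412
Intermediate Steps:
K(X, H) = (6 + H)*(H + X) (K(X, H) = (H + X)*(H + 6) = (H + X)*(6 + H) = (6 + H)*(H + X))
(74 - 63/(-1))*((K(6, U) - 1)*(L + 1) + 4) = (74 - 63/(-1))*((((-1)**2 + 6*(-1) + 6*6 - 1*6) - 1)*(2 + 1) + 4) = (74 - 63*(-1))*(((1 - 6 + 36 - 6) - 1)*3 + 4) = (74 + 63)*((25 - 1)*3 + 4) = 137*(24*3 + 4) = 137*(72 + 4) = 137*76 = 10412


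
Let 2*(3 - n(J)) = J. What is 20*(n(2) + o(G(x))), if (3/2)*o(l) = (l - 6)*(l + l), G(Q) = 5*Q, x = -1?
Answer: 4520/3 ≈ 1506.7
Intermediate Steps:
n(J) = 3 - J/2
o(l) = 4*l*(-6 + l)/3 (o(l) = 2*((l - 6)*(l + l))/3 = 2*((-6 + l)*(2*l))/3 = 2*(2*l*(-6 + l))/3 = 4*l*(-6 + l)/3)
20*(n(2) + o(G(x))) = 20*((3 - ½*2) + 4*(5*(-1))*(-6 + 5*(-1))/3) = 20*((3 - 1) + (4/3)*(-5)*(-6 - 5)) = 20*(2 + (4/3)*(-5)*(-11)) = 20*(2 + 220/3) = 20*(226/3) = 4520/3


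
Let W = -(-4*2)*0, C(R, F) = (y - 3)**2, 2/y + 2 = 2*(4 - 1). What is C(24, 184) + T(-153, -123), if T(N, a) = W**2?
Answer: 25/4 ≈ 6.2500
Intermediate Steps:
y = 1/2 (y = 2/(-2 + 2*(4 - 1)) = 2/(-2 + 2*3) = 2/(-2 + 6) = 2/4 = 2*(1/4) = 1/2 ≈ 0.50000)
C(R, F) = 25/4 (C(R, F) = (1/2 - 3)**2 = (-5/2)**2 = 25/4)
W = 0 (W = -(-8)*0 = -1*0 = 0)
T(N, a) = 0 (T(N, a) = 0**2 = 0)
C(24, 184) + T(-153, -123) = 25/4 + 0 = 25/4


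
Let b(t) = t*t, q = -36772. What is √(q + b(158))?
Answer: 12*I*√82 ≈ 108.66*I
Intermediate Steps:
b(t) = t²
√(q + b(158)) = √(-36772 + 158²) = √(-36772 + 24964) = √(-11808) = 12*I*√82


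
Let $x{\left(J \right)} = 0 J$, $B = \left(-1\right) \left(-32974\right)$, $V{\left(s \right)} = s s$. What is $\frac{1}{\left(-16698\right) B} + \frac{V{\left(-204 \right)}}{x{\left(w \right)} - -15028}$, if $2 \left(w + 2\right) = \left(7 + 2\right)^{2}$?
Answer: $\frac{19821594659}{7157798076} \approx 2.7692$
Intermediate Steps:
$w = \frac{77}{2}$ ($w = -2 + \frac{\left(7 + 2\right)^{2}}{2} = -2 + \frac{9^{2}}{2} = -2 + \frac{1}{2} \cdot 81 = -2 + \frac{81}{2} = \frac{77}{2} \approx 38.5$)
$V{\left(s \right)} = s^{2}$
$B = 32974$
$x{\left(J \right)} = 0$
$\frac{1}{\left(-16698\right) B} + \frac{V{\left(-204 \right)}}{x{\left(w \right)} - -15028} = \frac{1}{\left(-16698\right) 32974} + \frac{\left(-204\right)^{2}}{0 - -15028} = \left(- \frac{1}{16698}\right) \frac{1}{32974} + \frac{41616}{0 + 15028} = - \frac{1}{550599852} + \frac{41616}{15028} = - \frac{1}{550599852} + 41616 \cdot \frac{1}{15028} = - \frac{1}{550599852} + \frac{36}{13} = \frac{19821594659}{7157798076}$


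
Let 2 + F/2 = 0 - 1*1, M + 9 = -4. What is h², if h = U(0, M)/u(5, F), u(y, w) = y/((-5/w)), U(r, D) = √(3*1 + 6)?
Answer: ¼ ≈ 0.25000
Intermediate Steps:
M = -13 (M = -9 - 4 = -13)
F = -6 (F = -4 + 2*(0 - 1*1) = -4 + 2*(0 - 1) = -4 + 2*(-1) = -4 - 2 = -6)
U(r, D) = 3 (U(r, D) = √(3 + 6) = √9 = 3)
u(y, w) = -w*y/5 (u(y, w) = y*(-w/5) = -w*y/5)
h = ½ (h = 3/((-⅕*(-6)*5)) = 3/6 = 3*(⅙) = ½ ≈ 0.50000)
h² = (½)² = ¼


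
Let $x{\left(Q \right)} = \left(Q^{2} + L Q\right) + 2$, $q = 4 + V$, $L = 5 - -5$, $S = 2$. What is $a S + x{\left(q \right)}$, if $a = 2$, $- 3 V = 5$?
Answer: $\frac{313}{9} \approx 34.778$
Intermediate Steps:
$V = - \frac{5}{3}$ ($V = \left(- \frac{1}{3}\right) 5 = - \frac{5}{3} \approx -1.6667$)
$L = 10$ ($L = 5 + 5 = 10$)
$q = \frac{7}{3}$ ($q = 4 - \frac{5}{3} = \frac{7}{3} \approx 2.3333$)
$x{\left(Q \right)} = 2 + Q^{2} + 10 Q$ ($x{\left(Q \right)} = \left(Q^{2} + 10 Q\right) + 2 = 2 + Q^{2} + 10 Q$)
$a S + x{\left(q \right)} = 2 \cdot 2 + \left(2 + \left(\frac{7}{3}\right)^{2} + 10 \cdot \frac{7}{3}\right) = 4 + \left(2 + \frac{49}{9} + \frac{70}{3}\right) = 4 + \frac{277}{9} = \frac{313}{9}$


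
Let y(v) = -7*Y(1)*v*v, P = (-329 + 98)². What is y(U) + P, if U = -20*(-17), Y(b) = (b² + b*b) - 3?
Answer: 862561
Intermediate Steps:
Y(b) = -3 + 2*b² (Y(b) = (b² + b²) - 3 = 2*b² - 3 = -3 + 2*b²)
P = 53361 (P = (-231)² = 53361)
U = 340
y(v) = 7*v² (y(v) = -7*(-3 + 2*1²)*v*v = -7*(-3 + 2*1)*v*v = -7*(-3 + 2)*v*v = -7*(-v)*v = -(-7)*v² = 7*v²)
y(U) + P = 7*340² + 53361 = 7*115600 + 53361 = 809200 + 53361 = 862561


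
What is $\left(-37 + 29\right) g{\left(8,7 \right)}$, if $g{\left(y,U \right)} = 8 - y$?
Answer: $0$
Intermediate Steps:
$\left(-37 + 29\right) g{\left(8,7 \right)} = \left(-37 + 29\right) \left(8 - 8\right) = - 8 \left(8 - 8\right) = \left(-8\right) 0 = 0$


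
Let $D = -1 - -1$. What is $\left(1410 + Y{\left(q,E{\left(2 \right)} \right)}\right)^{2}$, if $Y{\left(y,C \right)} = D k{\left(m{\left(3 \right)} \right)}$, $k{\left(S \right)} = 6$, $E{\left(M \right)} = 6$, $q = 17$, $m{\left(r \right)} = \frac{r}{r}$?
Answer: $1988100$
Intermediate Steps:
$m{\left(r \right)} = 1$
$D = 0$ ($D = -1 + 1 = 0$)
$Y{\left(y,C \right)} = 0$ ($Y{\left(y,C \right)} = 0 \cdot 6 = 0$)
$\left(1410 + Y{\left(q,E{\left(2 \right)} \right)}\right)^{2} = \left(1410 + 0\right)^{2} = 1410^{2} = 1988100$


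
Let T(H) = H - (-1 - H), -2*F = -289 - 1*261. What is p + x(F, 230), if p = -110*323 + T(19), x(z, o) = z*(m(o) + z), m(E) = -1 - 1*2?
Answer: 39309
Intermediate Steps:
F = 275 (F = -(-289 - 1*261)/2 = -(-289 - 261)/2 = -½*(-550) = 275)
m(E) = -3 (m(E) = -1 - 2 = -3)
x(z, o) = z*(-3 + z)
T(H) = 1 + 2*H (T(H) = H + (1 + H) = 1 + 2*H)
p = -35491 (p = -110*323 + (1 + 2*19) = -35530 + (1 + 38) = -35530 + 39 = -35491)
p + x(F, 230) = -35491 + 275*(-3 + 275) = -35491 + 275*272 = -35491 + 74800 = 39309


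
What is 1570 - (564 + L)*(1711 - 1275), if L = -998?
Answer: 190794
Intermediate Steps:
1570 - (564 + L)*(1711 - 1275) = 1570 - (564 - 998)*(1711 - 1275) = 1570 - (-434)*436 = 1570 - 1*(-189224) = 1570 + 189224 = 190794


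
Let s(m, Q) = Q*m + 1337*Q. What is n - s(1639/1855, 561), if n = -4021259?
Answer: -8851710659/1855 ≈ -4.7718e+6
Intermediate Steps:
s(m, Q) = 1337*Q + Q*m
n - s(1639/1855, 561) = -4021259 - 561*(1337 + 1639/1855) = -4021259 - 561*2481774/1855 = -4021259 - 1*1392275214/1855 = -4021259 - 1392275214/1855 = -8851710659/1855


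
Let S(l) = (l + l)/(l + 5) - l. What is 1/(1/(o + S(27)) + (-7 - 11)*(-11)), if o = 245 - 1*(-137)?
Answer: 5707/1130002 ≈ 0.0050504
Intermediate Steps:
o = 382 (o = 245 + 137 = 382)
S(l) = -l + 2*l/(5 + l) (S(l) = (2*l)/(5 + l) - l = 2*l/(5 + l) - l = -l + 2*l/(5 + l))
1/(1/(o + S(27)) + (-7 - 11)*(-11)) = 1/(1/(382 - 1*27*(3 + 27)/(5 + 27)) + (-7 - 11)*(-11)) = 1/(1/(382 - 1*27*30/32) - 18*(-11)) = 1/(1/(382 - 1*27*1/32*30) + 198) = 1/(1/(382 - 405/16) + 198) = 1/(1/(5707/16) + 198) = 1/(16/5707 + 198) = 1/(1130002/5707) = 5707/1130002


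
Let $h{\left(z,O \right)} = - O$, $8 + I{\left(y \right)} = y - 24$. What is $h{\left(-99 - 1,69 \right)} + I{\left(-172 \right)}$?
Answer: $-273$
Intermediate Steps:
$I{\left(y \right)} = -32 + y$ ($I{\left(y \right)} = -8 + \left(y - 24\right) = -8 + \left(-24 + y\right) = -32 + y$)
$h{\left(-99 - 1,69 \right)} + I{\left(-172 \right)} = \left(-1\right) 69 - 204 = -69 - 204 = -273$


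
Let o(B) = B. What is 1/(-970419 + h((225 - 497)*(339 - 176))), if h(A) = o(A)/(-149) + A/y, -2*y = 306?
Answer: -1341/1300544263 ≈ -1.0311e-6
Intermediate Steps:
y = -153 (y = -1/2*306 = -153)
h(A) = -302*A/22797 (h(A) = A/(-149) + A/(-153) = A*(-1/149) + A*(-1/153) = -A/149 - A/153 = -302*A/22797)
1/(-970419 + h((225 - 497)*(339 - 176))) = 1/(-970419 - 302*(225 - 497)*(339 - 176)/22797) = 1/(-970419 - (-4832)*163/1341) = 1/(-970419 - 302/22797*(-44336)) = 1/(-970419 + 787616/1341) = 1/(-1300544263/1341) = -1341/1300544263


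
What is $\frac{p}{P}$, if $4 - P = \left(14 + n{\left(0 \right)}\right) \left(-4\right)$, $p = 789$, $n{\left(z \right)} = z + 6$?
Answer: $\frac{263}{28} \approx 9.3929$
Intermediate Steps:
$n{\left(z \right)} = 6 + z$
$P = 84$ ($P = 4 - \left(14 + \left(6 + 0\right)\right) \left(-4\right) = 4 - \left(14 + 6\right) \left(-4\right) = 4 - 20 \left(-4\right) = 4 - -80 = 4 + 80 = 84$)
$\frac{p}{P} = \frac{789}{84} = 789 \cdot \frac{1}{84} = \frac{263}{28}$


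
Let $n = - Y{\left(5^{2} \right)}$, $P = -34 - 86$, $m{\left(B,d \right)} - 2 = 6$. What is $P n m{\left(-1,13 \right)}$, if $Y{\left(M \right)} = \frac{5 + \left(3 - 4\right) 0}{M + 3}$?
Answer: $\frac{1200}{7} \approx 171.43$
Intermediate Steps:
$m{\left(B,d \right)} = 8$ ($m{\left(B,d \right)} = 2 + 6 = 8$)
$P = -120$ ($P = -34 - 86 = -120$)
$Y{\left(M \right)} = \frac{5}{3 + M}$ ($Y{\left(M \right)} = \frac{5 - 0}{3 + M} = \frac{5 + 0}{3 + M} = \frac{5}{3 + M}$)
$n = - \frac{5}{28}$ ($n = - \frac{5}{3 + 5^{2}} = - \frac{5}{3 + 25} = - \frac{5}{28} \approx -0.17857$)
$P n m{\left(-1,13 \right)} = \left(-120\right) \left(- \frac{5}{28}\right) 8 = \frac{150}{7} \cdot 8 = \frac{1200}{7}$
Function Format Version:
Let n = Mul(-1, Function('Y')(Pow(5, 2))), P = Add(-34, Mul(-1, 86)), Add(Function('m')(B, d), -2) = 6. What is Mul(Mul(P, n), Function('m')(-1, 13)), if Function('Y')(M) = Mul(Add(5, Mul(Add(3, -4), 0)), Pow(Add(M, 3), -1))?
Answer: Rational(1200, 7) ≈ 171.43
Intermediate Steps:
Function('m')(B, d) = 8 (Function('m')(B, d) = Add(2, 6) = 8)
P = -120 (P = Add(-34, -86) = -120)
Function('Y')(M) = Mul(5, Pow(Add(3, M), -1)) (Function('Y')(M) = Mul(Add(5, Mul(-1, 0)), Pow(Add(3, M), -1)) = Mul(Add(5, 0), Pow(Add(3, M), -1)) = Mul(5, Pow(Add(3, M), -1)))
n = Rational(-5, 28) (n = Mul(-1, Mul(5, Pow(Add(3, Pow(5, 2)), -1))) = Mul(-1, Mul(5, Pow(Add(3, 25), -1))) = Mul(-1, Mul(5, Pow(28, -1))) = Mul(-1, Mul(5, Rational(1, 28))) = Mul(-1, Rational(5, 28)) = Rational(-5, 28) ≈ -0.17857)
Mul(Mul(P, n), Function('m')(-1, 13)) = Mul(Mul(-120, Rational(-5, 28)), 8) = Mul(Rational(150, 7), 8) = Rational(1200, 7)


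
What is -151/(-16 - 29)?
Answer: 151/45 ≈ 3.3556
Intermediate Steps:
-151/(-16 - 29) = -151/(-45) = -151*(-1/45) = 151/45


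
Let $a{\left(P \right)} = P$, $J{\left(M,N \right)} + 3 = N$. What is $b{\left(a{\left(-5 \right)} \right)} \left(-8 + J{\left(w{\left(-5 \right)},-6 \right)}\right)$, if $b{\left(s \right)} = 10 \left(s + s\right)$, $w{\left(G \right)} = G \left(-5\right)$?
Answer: $1700$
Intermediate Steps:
$w{\left(G \right)} = - 5 G$
$J{\left(M,N \right)} = -3 + N$
$b{\left(s \right)} = 20 s$ ($b{\left(s \right)} = 10 \cdot 2 s = 20 s$)
$b{\left(a{\left(-5 \right)} \right)} \left(-8 + J{\left(w{\left(-5 \right)},-6 \right)}\right) = 20 \left(-5\right) \left(-8 - 9\right) = - 100 \left(-8 - 9\right) = \left(-100\right) \left(-17\right) = 1700$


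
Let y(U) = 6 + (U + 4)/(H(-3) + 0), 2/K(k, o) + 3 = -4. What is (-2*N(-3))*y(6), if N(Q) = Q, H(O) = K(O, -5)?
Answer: -174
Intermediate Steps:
K(k, o) = -2/7 (K(k, o) = 2/(-3 - 4) = 2/(-7) = 2*(-1/7) = -2/7)
H(O) = -2/7
y(U) = -8 - 7*U/2 (y(U) = 6 + (U + 4)/(-2/7 + 0) = 6 + (4 + U)/(-2/7) = 6 + (4 + U)*(-7/2) = 6 + (-14 - 7*U/2) = -8 - 7*U/2)
(-2*N(-3))*y(6) = (-2*(-3))*(-8 - 7/2*6) = 6*(-8 - 21) = 6*(-29) = -174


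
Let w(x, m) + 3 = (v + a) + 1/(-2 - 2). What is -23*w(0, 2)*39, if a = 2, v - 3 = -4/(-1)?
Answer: -20631/4 ≈ -5157.8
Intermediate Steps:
v = 7 (v = 3 - 4/(-1) = 3 - 4*(-1) = 3 + 4 = 7)
w(x, m) = 23/4 (w(x, m) = -3 + ((7 + 2) + 1/(-2 - 2)) = -3 + (9 + 1/(-4)) = -3 + (9 - 1/4) = -3 + 35/4 = 23/4)
-23*w(0, 2)*39 = -23*23/4*39 = -529/4*39 = -20631/4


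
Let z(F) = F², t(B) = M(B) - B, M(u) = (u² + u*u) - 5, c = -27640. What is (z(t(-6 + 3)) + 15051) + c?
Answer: -12333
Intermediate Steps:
M(u) = -5 + 2*u² (M(u) = (u² + u²) - 5 = 2*u² - 5 = -5 + 2*u²)
t(B) = -5 - B + 2*B² (t(B) = (-5 + 2*B²) - B = -5 - B + 2*B²)
(z(t(-6 + 3)) + 15051) + c = ((-5 - (-6 + 3) + 2*(-6 + 3)²)² + 15051) - 27640 = ((-5 - 1*(-3) + 2*(-3)²)² + 15051) - 27640 = ((-5 + 3 + 2*9)² + 15051) - 27640 = ((-5 + 3 + 18)² + 15051) - 27640 = (16² + 15051) - 27640 = (256 + 15051) - 27640 = 15307 - 27640 = -12333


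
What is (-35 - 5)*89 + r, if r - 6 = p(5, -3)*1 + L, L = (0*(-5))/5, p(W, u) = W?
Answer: -3549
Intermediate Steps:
L = 0 (L = 0*(⅕) = 0)
r = 11 (r = 6 + (5*1 + 0) = 6 + (5 + 0) = 6 + 5 = 11)
(-35 - 5)*89 + r = (-35 - 5)*89 + 11 = -40*89 + 11 = -3560 + 11 = -3549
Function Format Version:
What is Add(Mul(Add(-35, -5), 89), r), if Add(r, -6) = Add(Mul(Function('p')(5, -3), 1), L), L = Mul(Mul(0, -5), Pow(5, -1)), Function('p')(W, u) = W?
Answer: -3549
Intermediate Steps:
L = 0 (L = Mul(0, Rational(1, 5)) = 0)
r = 11 (r = Add(6, Add(Mul(5, 1), 0)) = Add(6, Add(5, 0)) = Add(6, 5) = 11)
Add(Mul(Add(-35, -5), 89), r) = Add(Mul(Add(-35, -5), 89), 11) = Add(Mul(-40, 89), 11) = Add(-3560, 11) = -3549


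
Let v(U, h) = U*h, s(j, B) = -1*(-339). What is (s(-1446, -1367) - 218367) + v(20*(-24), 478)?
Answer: -447468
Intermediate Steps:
s(j, B) = 339
(s(-1446, -1367) - 218367) + v(20*(-24), 478) = (339 - 218367) + (20*(-24))*478 = -218028 - 480*478 = -218028 - 229440 = -447468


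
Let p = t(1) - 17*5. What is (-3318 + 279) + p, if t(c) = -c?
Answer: -3125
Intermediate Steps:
p = -86 (p = -1*1 - 17*5 = -1 - 85 = -86)
(-3318 + 279) + p = (-3318 + 279) - 86 = -3039 - 86 = -3125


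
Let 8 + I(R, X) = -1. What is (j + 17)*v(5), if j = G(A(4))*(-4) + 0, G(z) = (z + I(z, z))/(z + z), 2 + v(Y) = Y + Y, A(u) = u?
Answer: 156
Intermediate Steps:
I(R, X) = -9 (I(R, X) = -8 - 1 = -9)
v(Y) = -2 + 2*Y (v(Y) = -2 + (Y + Y) = -2 + 2*Y)
G(z) = (-9 + z)/(2*z) (G(z) = (z - 9)/(z + z) = (-9 + z)/((2*z)) = (-9 + z)*(1/(2*z)) = (-9 + z)/(2*z))
j = 5/2 (j = ((½)*(-9 + 4)/4)*(-4) + 0 = ((½)*(¼)*(-5))*(-4) + 0 = -5/8*(-4) + 0 = 5/2 + 0 = 5/2 ≈ 2.5000)
(j + 17)*v(5) = (5/2 + 17)*(-2 + 2*5) = 39*(-2 + 10)/2 = (39/2)*8 = 156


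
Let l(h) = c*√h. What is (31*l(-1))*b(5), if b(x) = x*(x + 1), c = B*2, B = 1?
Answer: 1860*I ≈ 1860.0*I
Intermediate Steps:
c = 2 (c = 1*2 = 2)
l(h) = 2*√h
b(x) = x*(1 + x)
(31*l(-1))*b(5) = (31*(2*√(-1)))*(5*(1 + 5)) = (31*(2*I))*(5*6) = (62*I)*30 = 1860*I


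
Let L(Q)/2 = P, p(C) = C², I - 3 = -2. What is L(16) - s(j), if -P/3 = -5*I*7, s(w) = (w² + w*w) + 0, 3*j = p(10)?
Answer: -18110/9 ≈ -2012.2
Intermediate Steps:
I = 1 (I = 3 - 2 = 1)
j = 100/3 (j = (⅓)*10² = (⅓)*100 = 100/3 ≈ 33.333)
s(w) = 2*w² (s(w) = (w² + w²) + 0 = 2*w² + 0 = 2*w²)
P = 105 (P = -3*(-5)*7 = -3*(-1*5)*7 = -(-15)*7 = -3*(-35) = 105)
L(Q) = 210 (L(Q) = 2*105 = 210)
L(16) - s(j) = 210 - 2*(100/3)² = 210 - 2*10000/9 = 210 - 1*20000/9 = 210 - 20000/9 = -18110/9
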